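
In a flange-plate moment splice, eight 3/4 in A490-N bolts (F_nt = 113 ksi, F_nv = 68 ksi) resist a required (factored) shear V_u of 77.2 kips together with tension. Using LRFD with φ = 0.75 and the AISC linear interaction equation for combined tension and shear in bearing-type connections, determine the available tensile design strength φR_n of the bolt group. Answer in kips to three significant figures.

A_b = π·0.75²/4 = 0.4418 in²; f_rv = 77.2 / (8 × 0.4418) = 21.84 ksi.
F'_nt = 1.3 F_nt − (F_nt / φF_nv) f_rv = 1.3·113 − (113/(0.75·68))·21.84 = 98.5 ksi, capped at F_nt → F'_nt = 98.5 ksi.
R_n = F'_nt · A_b · n = 98.5 × 0.4418 × 8 = 348.1 kips.
Design strength φR_n = 0.75 × 348.1 = 261 kips.

261 kips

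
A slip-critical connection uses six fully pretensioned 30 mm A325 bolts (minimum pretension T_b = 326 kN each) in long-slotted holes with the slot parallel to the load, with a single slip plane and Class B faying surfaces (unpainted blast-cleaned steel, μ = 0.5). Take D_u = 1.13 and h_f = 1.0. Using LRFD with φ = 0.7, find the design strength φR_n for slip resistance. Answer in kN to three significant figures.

774 kN

R_n = μ · D_u · h_f · T_b · n_s · n_b = 0.5 × 1.13 × 1.0 × 326 × 1 × 6 = 1105 kN.
Design strength φR_n = 0.7 × 1105 = 774 kN.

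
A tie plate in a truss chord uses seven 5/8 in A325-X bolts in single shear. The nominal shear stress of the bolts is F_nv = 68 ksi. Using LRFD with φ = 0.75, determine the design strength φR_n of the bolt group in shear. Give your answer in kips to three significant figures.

A_b = π × 0.625² / 4 = 0.3068 in².
R_n = F_nv · A_b · n · n_s = 68 × 0.3068 × 7 × 1 = 146 kips.
Design strength φR_n = 0.75 × 146 = 110 kips.

110 kips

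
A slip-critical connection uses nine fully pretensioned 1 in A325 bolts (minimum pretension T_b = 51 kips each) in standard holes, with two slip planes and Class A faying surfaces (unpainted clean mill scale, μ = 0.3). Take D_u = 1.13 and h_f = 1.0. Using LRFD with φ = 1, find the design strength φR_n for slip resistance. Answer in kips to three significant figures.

R_n = μ · D_u · h_f · T_b · n_s · n_b = 0.3 × 1.13 × 1.0 × 51 × 2 × 9 = 311.2 kips.
Design strength φR_n = 1 × 311.2 = 311 kips.

311 kips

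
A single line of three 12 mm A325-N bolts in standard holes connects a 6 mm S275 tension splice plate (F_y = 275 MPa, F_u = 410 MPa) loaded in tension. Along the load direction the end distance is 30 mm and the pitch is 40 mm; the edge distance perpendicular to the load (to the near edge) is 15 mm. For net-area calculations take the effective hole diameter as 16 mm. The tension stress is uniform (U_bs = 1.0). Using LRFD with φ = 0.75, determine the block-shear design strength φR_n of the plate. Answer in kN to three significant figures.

90.4 kN

Shear plane L_v = 30 + 2·40 = 110 mm; A_gv = 110 × 6 = 660 mm².
A_nv = (110 − 2.5·16) × 6 = 420 mm².
A_nt = (15 − 0.5·16) × 6 = 42 mm².
0.6 F_u A_nv = 103.3 kN; 0.6 F_y A_gv = 108.9 kN → shear rupture governs the shear term.
R_n = 103.3 + 1.0 × 410 × 42 / 1000 = 120.5 kN.
Design strength φR_n = 0.75 × 120.5 = 90.4 kN.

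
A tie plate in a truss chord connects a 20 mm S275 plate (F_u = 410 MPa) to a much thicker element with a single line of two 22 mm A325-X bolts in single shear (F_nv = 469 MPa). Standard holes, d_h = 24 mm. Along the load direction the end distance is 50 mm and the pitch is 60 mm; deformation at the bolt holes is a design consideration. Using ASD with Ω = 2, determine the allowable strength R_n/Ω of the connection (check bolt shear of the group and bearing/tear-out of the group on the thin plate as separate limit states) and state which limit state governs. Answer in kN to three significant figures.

178 kN (bolt shear governs)

Bolt shear: A_b = π·22²/4 = 380.1 mm²; R_n = 469 × 380.1 × 2 × 1 / 1000 = 356.6 kN → 356.6 / 2 = 178 kN.
Bearing (1.2 l_c t F_u ≤ 2.4 d t F_u): upper limit = 2.4·22·20·410 / 1000 = 433 kN.
  Edge l_c = 50 − 24/2 = 38 → r_n = 373.9 kN; interior l_c = 60 − 24 = 36 → r_n = 354.2 kN.
  R_n,bearing = 1·373.9 + 1·354.2 = 728.2 kN → 728.2 / 2 = 364 kN.
Bolt shear governs: 178 kN.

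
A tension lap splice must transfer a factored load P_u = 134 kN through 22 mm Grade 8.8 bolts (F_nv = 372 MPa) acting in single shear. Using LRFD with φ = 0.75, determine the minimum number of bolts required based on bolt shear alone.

2 bolts

A_b = π·22²/4 = 380.1 mm².
Per-bolt design strength φR_n = 0.75 × 372 × 380.1 × 1 / 1000 = 106.1 kN.
n ≥ 134 / 106.1 = 1.263 → use 2 bolts.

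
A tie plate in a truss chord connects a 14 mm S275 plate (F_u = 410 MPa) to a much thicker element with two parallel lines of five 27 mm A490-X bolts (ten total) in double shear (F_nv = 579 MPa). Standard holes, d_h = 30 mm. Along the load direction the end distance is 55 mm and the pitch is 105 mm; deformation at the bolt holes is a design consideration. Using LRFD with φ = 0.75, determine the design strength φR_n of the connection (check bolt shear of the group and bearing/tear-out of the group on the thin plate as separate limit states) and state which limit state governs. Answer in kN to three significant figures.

2640 kN (bearing governs)

Bolt shear: A_b = π·27²/4 = 572.6 mm²; R_n = 579 × 572.6 × 10 × 2 / 1000 = 6630 kN → 0.75 × 6630 = 4970 kN.
Bearing (1.2 l_c t F_u ≤ 2.4 d t F_u): upper limit = 2.4·27·14·410 / 1000 = 372 kN.
  Edge l_c = 55 − 30/2 = 40 → r_n = 275.5 kN; interior l_c = 105 − 30 = 75 → r_n = 372 kN.
  R_n,bearing = 2·275.5 + 8·372 = 3527 kN → 0.75 × 3527 = 2640 kN.
Bearing governs: 2640 kN.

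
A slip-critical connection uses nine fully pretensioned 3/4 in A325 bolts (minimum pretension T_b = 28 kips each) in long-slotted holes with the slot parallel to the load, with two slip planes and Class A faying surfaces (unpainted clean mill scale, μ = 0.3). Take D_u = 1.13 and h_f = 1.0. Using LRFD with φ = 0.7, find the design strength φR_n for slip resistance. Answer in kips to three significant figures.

120 kips

R_n = μ · D_u · h_f · T_b · n_s · n_b = 0.3 × 1.13 × 1.0 × 28 × 2 × 9 = 170.9 kips.
Design strength φR_n = 0.7 × 170.9 = 120 kips.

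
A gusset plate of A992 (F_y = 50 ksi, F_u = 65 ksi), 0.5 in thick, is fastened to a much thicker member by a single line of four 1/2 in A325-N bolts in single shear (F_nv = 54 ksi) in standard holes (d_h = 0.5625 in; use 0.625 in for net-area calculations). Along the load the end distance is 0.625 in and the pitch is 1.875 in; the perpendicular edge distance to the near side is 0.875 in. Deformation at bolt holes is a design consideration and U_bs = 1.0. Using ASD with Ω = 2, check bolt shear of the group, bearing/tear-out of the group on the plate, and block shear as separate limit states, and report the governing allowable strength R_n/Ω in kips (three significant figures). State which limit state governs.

Bolt shear: A_b = π·0.5²/4 = 0.1963 in²; R_n = 54 × 0.1963 × 4 × 1 = 42.41 kips → 42.41 / 2 = 21.2 kips.
Bearing: edge l_c = 0.3438, r_n = 13.41 kips; interior l_c = 1.312, r_n = 39 kips; R_n = 13.41 + 3·39 = 130.4 kips → 65.2 kips.
Block shear: A_gv = 3.125, A_nv = 2.031, A_nt = 0.2812 in²; R_n = min(0.6F_uA_nv, 0.6F_yA_gv) + U_bs·F_u·A_nt = 97.5 kips → 48.8 kips.
Bolt shear governs: 21.2 kips.

21.2 kips (bolt shear governs)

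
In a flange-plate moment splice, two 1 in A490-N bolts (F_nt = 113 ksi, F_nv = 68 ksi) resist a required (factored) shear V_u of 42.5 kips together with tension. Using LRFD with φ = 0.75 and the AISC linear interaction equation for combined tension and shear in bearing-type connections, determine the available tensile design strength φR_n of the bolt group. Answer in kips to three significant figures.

A_b = π·1²/4 = 0.7854 in²; f_rv = 42.5 / (2 × 0.7854) = 27.06 ksi.
F'_nt = 1.3 F_nt − (F_nt / φF_nv) f_rv = 1.3·113 − (113/(0.75·68))·27.06 = 86.95 ksi, capped at F_nt → F'_nt = 86.95 ksi.
R_n = F'_nt · A_b · n = 86.95 × 0.7854 × 2 = 136.6 kips.
Design strength φR_n = 0.75 × 136.6 = 102 kips.

102 kips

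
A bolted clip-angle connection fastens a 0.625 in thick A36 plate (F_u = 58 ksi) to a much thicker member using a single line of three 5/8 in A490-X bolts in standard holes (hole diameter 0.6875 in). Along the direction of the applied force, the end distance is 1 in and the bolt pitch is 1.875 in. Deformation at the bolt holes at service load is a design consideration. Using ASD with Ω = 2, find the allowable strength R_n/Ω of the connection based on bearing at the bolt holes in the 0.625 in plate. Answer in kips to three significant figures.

Per bolt r_n = 1.2 l_c t F_u ≤ 2.4 d t F_u; upper limit = 2.4 × 0.625 × 0.625 × 58 = 54.38 kips.
Edge bolt: l_c = 1 − 0.6875/2 = 0.6562 in → 1.2 × 0.6562 × 0.625 × 58 = 28.55 → r_n = 28.55 kips.
Interior bolts: l_c = 1.875 − 0.6875 = 1.188 in → 1.2 × 1.188 × 0.625 × 58 = 51.66 → r_n = 51.66 kips.
R_n = 1 × 28.55 + 2 × 51.66 = 131.9 kips.
Allowable strength R_n/Ω = 131.9 / 2 = 65.9 kips.

65.9 kips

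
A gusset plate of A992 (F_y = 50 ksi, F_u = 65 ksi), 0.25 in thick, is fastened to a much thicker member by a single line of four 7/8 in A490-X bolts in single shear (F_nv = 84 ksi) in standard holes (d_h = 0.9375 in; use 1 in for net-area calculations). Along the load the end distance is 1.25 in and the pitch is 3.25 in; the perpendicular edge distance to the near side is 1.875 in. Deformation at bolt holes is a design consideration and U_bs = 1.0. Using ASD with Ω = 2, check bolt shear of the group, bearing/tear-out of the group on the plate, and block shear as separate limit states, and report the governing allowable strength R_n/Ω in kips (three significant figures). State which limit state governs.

Bolt shear: A_b = π·0.875²/4 = 0.6013 in²; R_n = 84 × 0.6013 × 4 × 1 = 202 kips → 202 / 2 = 101 kips.
Bearing: edge l_c = 0.7812, r_n = 15.23 kips; interior l_c = 2.312, r_n = 34.12 kips; R_n = 15.23 + 3·34.12 = 117.6 kips → 58.8 kips.
Block shear: A_gv = 2.75, A_nv = 1.875, A_nt = 0.3438 in²; R_n = min(0.6F_uA_nv, 0.6F_yA_gv) + U_bs·F_u·A_nt = 95.47 kips → 47.7 kips.
Block shear governs: 47.7 kips.

47.7 kips (block shear governs)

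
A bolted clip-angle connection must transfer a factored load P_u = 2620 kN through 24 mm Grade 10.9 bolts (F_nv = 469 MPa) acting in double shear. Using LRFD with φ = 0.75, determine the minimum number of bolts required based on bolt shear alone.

A_b = π·24²/4 = 452.4 mm².
Per-bolt design strength φR_n = 0.75 × 469 × 452.4 × 2 / 1000 = 318.3 kN.
n ≥ 2620 / 318.3 = 8.232 → use 9 bolts.

9 bolts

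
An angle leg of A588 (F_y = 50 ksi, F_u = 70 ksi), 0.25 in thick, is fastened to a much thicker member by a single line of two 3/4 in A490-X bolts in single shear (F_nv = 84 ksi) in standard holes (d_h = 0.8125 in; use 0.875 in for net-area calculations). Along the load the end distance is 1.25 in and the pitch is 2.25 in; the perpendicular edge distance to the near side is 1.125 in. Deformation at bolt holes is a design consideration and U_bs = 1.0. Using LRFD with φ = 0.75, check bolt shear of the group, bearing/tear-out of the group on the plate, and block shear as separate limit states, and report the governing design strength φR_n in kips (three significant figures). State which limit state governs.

Bolt shear: A_b = π·0.75²/4 = 0.4418 in²; R_n = 84 × 0.4418 × 2 × 1 = 74.22 kips → 0.75 × 74.22 = 55.7 kips.
Bearing: edge l_c = 0.8438, r_n = 17.72 kips; interior l_c = 1.438, r_n = 30.19 kips; R_n = 17.72 + 1·30.19 = 47.91 kips → 35.9 kips.
Block shear: A_gv = 0.875, A_nv = 0.5469, A_nt = 0.1719 in²; R_n = min(0.6F_uA_nv, 0.6F_yA_gv) + U_bs·F_u·A_nt = 35 kips → 26.2 kips.
Block shear governs: 26.2 kips.

26.2 kips (block shear governs)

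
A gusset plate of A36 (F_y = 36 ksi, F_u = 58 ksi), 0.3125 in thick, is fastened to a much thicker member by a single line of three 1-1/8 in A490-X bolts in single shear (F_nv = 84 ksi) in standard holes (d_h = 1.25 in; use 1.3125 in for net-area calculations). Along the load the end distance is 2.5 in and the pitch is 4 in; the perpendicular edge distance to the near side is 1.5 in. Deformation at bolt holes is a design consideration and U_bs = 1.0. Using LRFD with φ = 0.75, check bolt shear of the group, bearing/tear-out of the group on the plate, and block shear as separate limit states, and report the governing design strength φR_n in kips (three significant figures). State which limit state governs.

64.6 kips (block shear governs)

Bolt shear: A_b = π·1.125²/4 = 0.994 in²; R_n = 84 × 0.994 × 3 × 1 = 250.5 kips → 0.75 × 250.5 = 188 kips.
Bearing: edge l_c = 1.875, r_n = 40.78 kips; interior l_c = 2.75, r_n = 48.94 kips; R_n = 40.78 + 2·48.94 = 138.7 kips → 104 kips.
Block shear: A_gv = 3.281, A_nv = 2.256, A_nt = 0.2637 in²; R_n = min(0.6F_uA_nv, 0.6F_yA_gv) + U_bs·F_u·A_nt = 86.17 kips → 64.6 kips.
Block shear governs: 64.6 kips.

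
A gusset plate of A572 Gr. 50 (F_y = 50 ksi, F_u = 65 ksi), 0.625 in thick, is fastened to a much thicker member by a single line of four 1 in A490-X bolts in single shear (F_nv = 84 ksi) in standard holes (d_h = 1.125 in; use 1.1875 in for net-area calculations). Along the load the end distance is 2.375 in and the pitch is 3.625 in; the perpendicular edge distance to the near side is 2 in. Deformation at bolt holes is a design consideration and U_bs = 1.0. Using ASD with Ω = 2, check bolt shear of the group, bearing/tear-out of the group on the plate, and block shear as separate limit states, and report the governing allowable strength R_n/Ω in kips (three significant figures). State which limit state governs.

132 kips (bolt shear governs)

Bolt shear: A_b = π·1²/4 = 0.7854 in²; R_n = 84 × 0.7854 × 4 × 1 = 263.9 kips → 263.9 / 2 = 132 kips.
Bearing: edge l_c = 1.812, r_n = 88.36 kips; interior l_c = 2.5, r_n = 97.5 kips; R_n = 88.36 + 3·97.5 = 380.9 kips → 190 kips.
Block shear: A_gv = 8.281, A_nv = 5.684, A_nt = 0.8789 in²; R_n = min(0.6F_uA_nv, 0.6F_yA_gv) + U_bs·F_u·A_nt = 278.8 kips → 139 kips.
Bolt shear governs: 132 kips.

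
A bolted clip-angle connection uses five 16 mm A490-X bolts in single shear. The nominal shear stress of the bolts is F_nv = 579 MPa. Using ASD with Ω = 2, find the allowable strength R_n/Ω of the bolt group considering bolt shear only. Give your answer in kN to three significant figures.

291 kN

A_b = π × 16² / 4 = 201.1 mm².
R_n = F_nv · A_b · n · n_s = 579 × 201.1 × 5 × 1 / 1000 = 582.1 kN.
Allowable strength R_n/Ω = 582.1 / 2 = 291 kN.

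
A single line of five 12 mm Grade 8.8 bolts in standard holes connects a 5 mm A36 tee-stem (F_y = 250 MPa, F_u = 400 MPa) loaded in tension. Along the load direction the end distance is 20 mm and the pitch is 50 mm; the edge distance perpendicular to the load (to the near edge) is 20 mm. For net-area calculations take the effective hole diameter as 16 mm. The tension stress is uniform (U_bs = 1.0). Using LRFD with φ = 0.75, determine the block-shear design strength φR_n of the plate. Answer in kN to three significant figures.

142 kN

Shear plane L_v = 20 + 4·50 = 220 mm; A_gv = 220 × 5 = 1100 mm².
A_nv = (220 − 4.5·16) × 5 = 740 mm².
A_nt = (20 − 0.5·16) × 5 = 60 mm².
0.6 F_u A_nv = 177.6 kN; 0.6 F_y A_gv = 165 kN → shear yielding governs the shear term.
R_n = 165 + 1.0 × 400 × 60 / 1000 = 189 kN.
Design strength φR_n = 0.75 × 189 = 142 kN.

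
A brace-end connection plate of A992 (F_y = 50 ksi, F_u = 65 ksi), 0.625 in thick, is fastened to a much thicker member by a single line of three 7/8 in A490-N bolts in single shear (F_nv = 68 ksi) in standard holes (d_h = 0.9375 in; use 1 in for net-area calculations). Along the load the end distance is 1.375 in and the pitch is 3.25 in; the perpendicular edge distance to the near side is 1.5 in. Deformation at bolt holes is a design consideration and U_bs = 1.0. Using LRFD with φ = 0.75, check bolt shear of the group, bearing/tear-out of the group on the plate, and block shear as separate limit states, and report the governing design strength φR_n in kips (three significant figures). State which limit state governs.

92 kips (bolt shear governs)

Bolt shear: A_b = π·0.875²/4 = 0.6013 in²; R_n = 68 × 0.6013 × 3 × 1 = 122.7 kips → 0.75 × 122.7 = 92 kips.
Bearing: edge l_c = 0.9062, r_n = 44.18 kips; interior l_c = 2.312, r_n = 85.31 kips; R_n = 44.18 + 2·85.31 = 214.8 kips → 161 kips.
Block shear: A_gv = 4.922, A_nv = 3.359, A_nt = 0.625 in²; R_n = min(0.6F_uA_nv, 0.6F_yA_gv) + U_bs·F_u·A_nt = 171.6 kips → 129 kips.
Bolt shear governs: 92 kips.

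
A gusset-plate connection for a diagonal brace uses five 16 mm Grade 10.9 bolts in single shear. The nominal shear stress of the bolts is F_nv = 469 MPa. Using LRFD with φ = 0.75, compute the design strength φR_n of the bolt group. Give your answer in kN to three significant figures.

354 kN

A_b = π × 16² / 4 = 201.1 mm².
R_n = F_nv · A_b · n · n_s = 469 × 201.1 × 5 × 1 / 1000 = 471.5 kN.
Design strength φR_n = 0.75 × 471.5 = 354 kN.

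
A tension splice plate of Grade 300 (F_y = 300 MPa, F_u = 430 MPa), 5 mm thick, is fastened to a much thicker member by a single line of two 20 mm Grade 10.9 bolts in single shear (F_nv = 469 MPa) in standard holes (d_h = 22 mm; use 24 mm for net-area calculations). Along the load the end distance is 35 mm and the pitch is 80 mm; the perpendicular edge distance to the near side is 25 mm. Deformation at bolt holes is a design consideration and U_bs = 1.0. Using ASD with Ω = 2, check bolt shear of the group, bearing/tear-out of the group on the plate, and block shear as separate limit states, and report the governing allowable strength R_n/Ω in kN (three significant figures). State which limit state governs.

64.9 kN (block shear governs)

Bolt shear: A_b = π·20²/4 = 314.2 mm²; R_n = 469 × 314.2 × 2 × 1 / 1000 = 294.7 kN → 294.7 / 2 = 147 kN.
Bearing: edge l_c = 24, r_n = 61.92 kN; interior l_c = 58, r_n = 103.2 kN; R_n = 61.92 + 1·103.2 = 165.1 kN → 82.6 kN.
Block shear: A_gv = 575, A_nv = 395, A_nt = 65 mm²; R_n = min(0.6F_uA_nv, 0.6F_yA_gv) + U_bs·F_u·A_nt = 129.9 kN → 64.9 kN.
Block shear governs: 64.9 kN.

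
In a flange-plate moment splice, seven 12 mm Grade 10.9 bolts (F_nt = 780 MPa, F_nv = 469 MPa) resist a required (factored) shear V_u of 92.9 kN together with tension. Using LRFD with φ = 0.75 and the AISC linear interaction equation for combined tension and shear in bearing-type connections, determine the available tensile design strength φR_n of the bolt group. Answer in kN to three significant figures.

A_b = π·12²/4 = 113.1 mm²; f_rv = 92.9 × 1000 / (7 × 113.1) = 117.3 MPa.
F'_nt = 1.3 F_nt − (F_nt / φF_nv) f_rv = 1.3·780 − (780/(0.75·469))·117.3 = 753.8 MPa, capped at F_nt → F'_nt = 753.8 MPa.
R_n = F'_nt · A_b · n = 753.8 × 113.1 × 7 / 1000 = 596.8 kN.
Design strength φR_n = 0.75 × 596.8 = 448 kN.

448 kN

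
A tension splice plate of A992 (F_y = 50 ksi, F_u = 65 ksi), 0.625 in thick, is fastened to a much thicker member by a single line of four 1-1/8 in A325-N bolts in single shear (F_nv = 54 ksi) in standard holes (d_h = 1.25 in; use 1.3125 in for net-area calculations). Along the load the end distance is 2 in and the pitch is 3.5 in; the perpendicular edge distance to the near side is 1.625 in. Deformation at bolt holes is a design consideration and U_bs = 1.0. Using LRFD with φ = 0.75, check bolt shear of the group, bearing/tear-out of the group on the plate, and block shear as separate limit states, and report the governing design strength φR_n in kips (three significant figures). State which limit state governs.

161 kips (bolt shear governs)

Bolt shear: A_b = π·1.125²/4 = 0.994 in²; R_n = 54 × 0.994 × 4 × 1 = 214.7 kips → 0.75 × 214.7 = 161 kips.
Bearing: edge l_c = 1.375, r_n = 67.03 kips; interior l_c = 2.25, r_n = 109.7 kips; R_n = 67.03 + 3·109.7 = 396.1 kips → 297 kips.
Block shear: A_gv = 7.812, A_nv = 4.941, A_nt = 0.6055 in²; R_n = min(0.6F_uA_nv, 0.6F_yA_gv) + U_bs·F_u·A_nt = 232.1 kips → 174 kips.
Bolt shear governs: 161 kips.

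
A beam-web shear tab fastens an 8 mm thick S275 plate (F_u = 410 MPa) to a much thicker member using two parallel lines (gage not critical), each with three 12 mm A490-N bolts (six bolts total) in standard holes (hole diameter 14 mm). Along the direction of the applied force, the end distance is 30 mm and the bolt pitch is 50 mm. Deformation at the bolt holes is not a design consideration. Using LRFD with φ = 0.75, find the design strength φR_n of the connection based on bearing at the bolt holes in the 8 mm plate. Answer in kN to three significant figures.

Per bolt r_n = 1.5 l_c t F_u ≤ 3.0 d t F_u; upper limit = 3.0 × 12 × 8 × 410 / 1000 = 118.1 kN.
Edge bolt: l_c = 30 − 14/2 = 23 mm → 1.5 × 23 × 8 × 410 / 1000 = 113.2 → r_n = 113.2 kN.
Interior bolts: l_c = 50 − 14 = 36 mm → 1.5 × 36 × 8 × 410 / 1000 = 177.1 → r_n = 118.1 kN.
R_n = 2 × 113.2 + 4 × 118.1 = 698.6 kN.
Design strength φR_n = 0.75 × 698.6 = 524 kN.

524 kN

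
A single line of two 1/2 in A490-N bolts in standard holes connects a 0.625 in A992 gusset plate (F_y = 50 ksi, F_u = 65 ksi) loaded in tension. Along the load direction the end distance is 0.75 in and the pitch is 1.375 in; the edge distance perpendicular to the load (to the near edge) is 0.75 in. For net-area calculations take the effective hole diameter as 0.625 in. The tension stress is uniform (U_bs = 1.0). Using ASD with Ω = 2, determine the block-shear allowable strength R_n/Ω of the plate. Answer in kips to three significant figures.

23.4 kips

Shear plane L_v = 0.75 + 1·1.375 = 2.125 in; A_gv = 2.125 × 0.625 = 1.328 in².
A_nv = (2.125 − 1.5·0.625) × 0.625 = 0.7422 in².
A_nt = (0.75 − 0.5·0.625) × 0.625 = 0.2734 in².
0.6 F_u A_nv = 28.95 kips; 0.6 F_y A_gv = 39.84 kips → shear rupture governs the shear term.
R_n = 28.95 + 1.0 × 65 × 0.2734 = 46.72 kips.
Allowable strength R_n/Ω = 46.72 / 2 = 23.4 kips.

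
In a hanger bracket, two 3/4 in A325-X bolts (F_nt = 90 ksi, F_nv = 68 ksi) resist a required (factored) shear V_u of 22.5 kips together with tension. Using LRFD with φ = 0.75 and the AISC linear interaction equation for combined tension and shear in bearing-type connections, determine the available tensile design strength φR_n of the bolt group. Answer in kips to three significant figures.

47.8 kips

A_b = π·0.75²/4 = 0.4418 in²; f_rv = 22.5 / (2 × 0.4418) = 25.46 ksi.
F'_nt = 1.3 F_nt − (F_nt / φF_nv) f_rv = 1.3·90 − (90/(0.75·68))·25.46 = 72.06 ksi, capped at F_nt → F'_nt = 72.06 ksi.
R_n = F'_nt · A_b · n = 72.06 × 0.4418 × 2 = 63.67 kips.
Design strength φR_n = 0.75 × 63.67 = 47.8 kips.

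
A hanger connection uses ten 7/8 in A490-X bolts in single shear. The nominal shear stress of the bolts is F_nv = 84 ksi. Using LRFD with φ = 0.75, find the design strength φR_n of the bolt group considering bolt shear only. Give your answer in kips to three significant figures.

379 kips

A_b = π × 0.875² / 4 = 0.6013 in².
R_n = F_nv · A_b · n · n_s = 84 × 0.6013 × 10 × 1 = 505.1 kips.
Design strength φR_n = 0.75 × 505.1 = 379 kips.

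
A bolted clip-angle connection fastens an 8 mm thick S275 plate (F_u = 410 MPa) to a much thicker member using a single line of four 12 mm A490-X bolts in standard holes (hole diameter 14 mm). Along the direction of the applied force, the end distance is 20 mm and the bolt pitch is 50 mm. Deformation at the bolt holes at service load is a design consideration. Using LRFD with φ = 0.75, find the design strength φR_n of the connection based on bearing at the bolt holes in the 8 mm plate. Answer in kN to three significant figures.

251 kN

Per bolt r_n = 1.2 l_c t F_u ≤ 2.4 d t F_u; upper limit = 2.4 × 12 × 8 × 410 / 1000 = 94.46 kN.
Edge bolt: l_c = 20 − 14/2 = 13 mm → 1.2 × 13 × 8 × 410 / 1000 = 51.17 → r_n = 51.17 kN.
Interior bolts: l_c = 50 − 14 = 36 mm → 1.2 × 36 × 8 × 410 / 1000 = 141.7 → r_n = 94.46 kN.
R_n = 1 × 51.17 + 3 × 94.46 = 334.6 kN.
Design strength φR_n = 0.75 × 334.6 = 251 kN.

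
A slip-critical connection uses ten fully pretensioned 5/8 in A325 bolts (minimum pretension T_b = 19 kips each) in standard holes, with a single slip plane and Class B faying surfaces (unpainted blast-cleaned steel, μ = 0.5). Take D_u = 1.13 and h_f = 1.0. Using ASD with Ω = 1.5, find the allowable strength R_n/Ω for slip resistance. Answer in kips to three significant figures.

R_n = μ · D_u · h_f · T_b · n_s · n_b = 0.5 × 1.13 × 1.0 × 19 × 1 × 10 = 107.3 kips.
Allowable strength R_n/Ω = 107.3 / 1.5 = 71.6 kips.

71.6 kips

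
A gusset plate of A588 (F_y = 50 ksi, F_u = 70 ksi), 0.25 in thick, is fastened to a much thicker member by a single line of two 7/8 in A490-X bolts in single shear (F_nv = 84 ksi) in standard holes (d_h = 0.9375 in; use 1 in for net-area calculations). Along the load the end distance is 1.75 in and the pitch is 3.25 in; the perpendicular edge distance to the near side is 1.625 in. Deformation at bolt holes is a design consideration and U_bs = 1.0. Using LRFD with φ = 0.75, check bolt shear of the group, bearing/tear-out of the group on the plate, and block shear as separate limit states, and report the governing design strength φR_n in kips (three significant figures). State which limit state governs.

Bolt shear: A_b = π·0.875²/4 = 0.6013 in²; R_n = 84 × 0.6013 × 2 × 1 = 101 kips → 0.75 × 101 = 75.8 kips.
Bearing: edge l_c = 1.281, r_n = 26.91 kips; interior l_c = 2.312, r_n = 36.75 kips; R_n = 26.91 + 1·36.75 = 63.66 kips → 47.7 kips.
Block shear: A_gv = 1.25, A_nv = 0.875, A_nt = 0.2812 in²; R_n = min(0.6F_uA_nv, 0.6F_yA_gv) + U_bs·F_u·A_nt = 56.44 kips → 42.3 kips.
Block shear governs: 42.3 kips.

42.3 kips (block shear governs)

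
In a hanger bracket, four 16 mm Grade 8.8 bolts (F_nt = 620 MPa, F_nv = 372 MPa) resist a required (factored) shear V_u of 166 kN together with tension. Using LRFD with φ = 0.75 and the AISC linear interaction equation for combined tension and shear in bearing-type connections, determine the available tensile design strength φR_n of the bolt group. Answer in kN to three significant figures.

210 kN

A_b = π·16²/4 = 201.1 mm²; f_rv = 166 × 1000 / (4 × 201.1) = 206.4 MPa.
F'_nt = 1.3 F_nt − (F_nt / φF_nv) f_rv = 1.3·620 − (620/(0.75·372))·206.4 = 347.3 MPa, capped at F_nt → F'_nt = 347.3 MPa.
R_n = F'_nt · A_b · n = 347.3 × 201.1 × 4 / 1000 = 279.3 kN.
Design strength φR_n = 0.75 × 279.3 = 210 kN.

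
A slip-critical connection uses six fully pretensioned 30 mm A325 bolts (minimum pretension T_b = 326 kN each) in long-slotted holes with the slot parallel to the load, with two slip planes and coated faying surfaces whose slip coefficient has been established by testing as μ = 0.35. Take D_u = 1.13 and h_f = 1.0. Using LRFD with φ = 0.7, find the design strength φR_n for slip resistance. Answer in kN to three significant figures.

R_n = μ · D_u · h_f · T_b · n_s · n_b = 0.35 × 1.13 × 1.0 × 326 × 2 × 6 = 1547 kN.
Design strength φR_n = 0.7 × 1547 = 1080 kN.

1080 kN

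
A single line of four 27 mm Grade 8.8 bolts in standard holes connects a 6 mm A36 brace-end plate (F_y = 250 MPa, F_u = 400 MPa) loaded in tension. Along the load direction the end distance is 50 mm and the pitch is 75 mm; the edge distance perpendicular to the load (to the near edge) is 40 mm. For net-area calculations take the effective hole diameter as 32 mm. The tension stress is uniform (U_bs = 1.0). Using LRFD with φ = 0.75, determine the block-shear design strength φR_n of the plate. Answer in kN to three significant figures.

219 kN

Shear plane L_v = 50 + 3·75 = 275 mm; A_gv = 275 × 6 = 1650 mm².
A_nv = (275 − 3.5·32) × 6 = 978 mm².
A_nt = (40 − 0.5·32) × 6 = 144 mm².
0.6 F_u A_nv = 234.7 kN; 0.6 F_y A_gv = 247.5 kN → shear rupture governs the shear term.
R_n = 234.7 + 1.0 × 400 × 144 / 1000 = 292.3 kN.
Design strength φR_n = 0.75 × 292.3 = 219 kN.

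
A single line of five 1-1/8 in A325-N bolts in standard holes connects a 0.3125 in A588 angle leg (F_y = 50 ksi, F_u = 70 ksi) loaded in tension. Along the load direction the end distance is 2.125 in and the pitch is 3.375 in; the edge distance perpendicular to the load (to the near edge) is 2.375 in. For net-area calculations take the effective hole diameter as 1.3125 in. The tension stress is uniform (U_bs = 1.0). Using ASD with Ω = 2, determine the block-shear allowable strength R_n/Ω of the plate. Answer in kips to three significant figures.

82.6 kips

Shear plane L_v = 2.125 + 4·3.375 = 15.62 in; A_gv = 15.62 × 0.3125 = 4.883 in².
A_nv = (15.62 − 4.5·1.3125) × 0.3125 = 3.037 in².
A_nt = (2.375 − 0.5·1.3125) × 0.3125 = 0.5371 in².
0.6 F_u A_nv = 127.6 kips; 0.6 F_y A_gv = 146.5 kips → shear rupture governs the shear term.
R_n = 127.6 + 1.0 × 70 × 0.5371 = 165.2 kips.
Allowable strength R_n/Ω = 165.2 / 2 = 82.6 kips.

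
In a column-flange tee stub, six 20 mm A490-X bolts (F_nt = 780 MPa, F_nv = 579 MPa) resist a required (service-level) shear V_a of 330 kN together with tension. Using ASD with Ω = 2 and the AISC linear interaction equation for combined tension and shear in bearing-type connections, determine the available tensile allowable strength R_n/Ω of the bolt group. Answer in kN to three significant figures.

511 kN

A_b = π·20²/4 = 314.2 mm²; f_rv = 330 × 1000 / (6 × 314.2) = 175.1 MPa.
F'_nt = 1.3 F_nt − (Ω F_nt / F_nv) f_rv = 1.3·780 − (2·780/579)·175.1 = 542.3 MPa, capped at F_nt → F'_nt = 542.3 MPa.
R_n = F'_nt · A_b · n = 542.3 × 314.2 × 6 / 1000 = 1022 kN.
Allowable strength R_n/Ω = 1022 / 2 = 511 kN.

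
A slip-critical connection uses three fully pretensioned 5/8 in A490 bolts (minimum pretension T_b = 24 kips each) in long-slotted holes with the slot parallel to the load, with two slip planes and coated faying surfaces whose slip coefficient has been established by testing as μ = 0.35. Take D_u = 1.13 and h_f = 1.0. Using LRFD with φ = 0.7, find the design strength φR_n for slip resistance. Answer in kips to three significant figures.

R_n = μ · D_u · h_f · T_b · n_s · n_b = 0.35 × 1.13 × 1.0 × 24 × 2 × 3 = 56.95 kips.
Design strength φR_n = 0.7 × 56.95 = 39.9 kips.

39.9 kips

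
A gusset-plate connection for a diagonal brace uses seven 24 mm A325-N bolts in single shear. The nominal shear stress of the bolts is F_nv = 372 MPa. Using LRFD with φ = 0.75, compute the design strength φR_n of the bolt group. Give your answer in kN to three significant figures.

A_b = π × 24² / 4 = 452.4 mm².
R_n = F_nv · A_b · n · n_s = 372 × 452.4 × 7 × 1 / 1000 = 1178 kN.
Design strength φR_n = 0.75 × 1178 = 884 kN.

884 kN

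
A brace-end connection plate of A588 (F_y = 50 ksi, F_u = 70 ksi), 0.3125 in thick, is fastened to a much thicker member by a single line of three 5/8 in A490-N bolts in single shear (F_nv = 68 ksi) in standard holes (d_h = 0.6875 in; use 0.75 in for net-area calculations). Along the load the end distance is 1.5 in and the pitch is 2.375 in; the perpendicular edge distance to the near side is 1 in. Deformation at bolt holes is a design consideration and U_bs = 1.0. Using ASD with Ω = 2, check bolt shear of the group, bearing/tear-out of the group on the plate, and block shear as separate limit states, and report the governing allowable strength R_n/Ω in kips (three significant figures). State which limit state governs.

Bolt shear: A_b = π·0.625²/4 = 0.3068 in²; R_n = 68 × 0.3068 × 3 × 1 = 62.59 kips → 62.59 / 2 = 31.3 kips.
Bearing: edge l_c = 1.156, r_n = 30.35 kips; interior l_c = 1.688, r_n = 32.81 kips; R_n = 30.35 + 2·32.81 = 95.98 kips → 48 kips.
Block shear: A_gv = 1.953, A_nv = 1.367, A_nt = 0.1953 in²; R_n = min(0.6F_uA_nv, 0.6F_yA_gv) + U_bs·F_u·A_nt = 71.09 kips → 35.5 kips.
Bolt shear governs: 31.3 kips.

31.3 kips (bolt shear governs)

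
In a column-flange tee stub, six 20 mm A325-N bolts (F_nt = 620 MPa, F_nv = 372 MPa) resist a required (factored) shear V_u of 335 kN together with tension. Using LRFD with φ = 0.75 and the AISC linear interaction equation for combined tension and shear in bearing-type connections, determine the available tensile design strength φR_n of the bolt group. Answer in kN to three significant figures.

581 kN

A_b = π·20²/4 = 314.2 mm²; f_rv = 335 × 1000 / (6 × 314.2) = 177.7 MPa.
F'_nt = 1.3 F_nt − (F_nt / φF_nv) f_rv = 1.3·620 − (620/(0.75·372))·177.7 = 411.1 MPa, capped at F_nt → F'_nt = 411.1 MPa.
R_n = F'_nt · A_b · n = 411.1 × 314.2 × 6 / 1000 = 774.8 kN.
Design strength φR_n = 0.75 × 774.8 = 581 kN.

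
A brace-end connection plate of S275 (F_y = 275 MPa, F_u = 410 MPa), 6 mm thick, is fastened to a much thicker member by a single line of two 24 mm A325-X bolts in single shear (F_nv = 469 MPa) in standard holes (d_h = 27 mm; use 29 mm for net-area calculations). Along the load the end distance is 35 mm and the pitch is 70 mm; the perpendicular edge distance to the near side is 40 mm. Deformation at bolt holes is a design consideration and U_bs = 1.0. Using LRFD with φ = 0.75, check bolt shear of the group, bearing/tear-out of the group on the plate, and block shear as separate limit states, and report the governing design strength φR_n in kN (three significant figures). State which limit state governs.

115 kN (block shear governs)

Bolt shear: A_b = π·24²/4 = 452.4 mm²; R_n = 469 × 452.4 × 2 × 1 / 1000 = 424.3 kN → 0.75 × 424.3 = 318 kN.
Bearing: edge l_c = 21.5, r_n = 63.47 kN; interior l_c = 43, r_n = 126.9 kN; R_n = 63.47 + 1·126.9 = 190.4 kN → 143 kN.
Block shear: A_gv = 630, A_nv = 369, A_nt = 153 mm²; R_n = min(0.6F_uA_nv, 0.6F_yA_gv) + U_bs·F_u·A_nt = 153.5 kN → 115 kN.
Block shear governs: 115 kN.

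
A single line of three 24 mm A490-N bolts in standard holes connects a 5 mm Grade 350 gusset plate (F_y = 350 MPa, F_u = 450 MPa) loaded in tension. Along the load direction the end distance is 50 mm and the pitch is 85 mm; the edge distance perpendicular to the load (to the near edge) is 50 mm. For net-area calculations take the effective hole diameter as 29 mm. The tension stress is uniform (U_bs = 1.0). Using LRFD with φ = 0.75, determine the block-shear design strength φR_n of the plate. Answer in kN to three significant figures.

Shear plane L_v = 50 + 2·85 = 220 mm; A_gv = 220 × 5 = 1100 mm².
A_nv = (220 − 2.5·29) × 5 = 737.5 mm².
A_nt = (50 − 0.5·29) × 5 = 177.5 mm².
0.6 F_u A_nv = 199.1 kN; 0.6 F_y A_gv = 231 kN → shear rupture governs the shear term.
R_n = 199.1 + 1.0 × 450 × 177.5 / 1000 = 279 kN.
Design strength φR_n = 0.75 × 279 = 209 kN.

209 kN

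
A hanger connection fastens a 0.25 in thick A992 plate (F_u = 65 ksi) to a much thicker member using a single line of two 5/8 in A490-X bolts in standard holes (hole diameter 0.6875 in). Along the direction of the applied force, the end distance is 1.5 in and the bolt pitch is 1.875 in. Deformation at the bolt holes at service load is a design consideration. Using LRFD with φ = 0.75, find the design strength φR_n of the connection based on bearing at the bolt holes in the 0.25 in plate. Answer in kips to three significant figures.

34.3 kips

Per bolt r_n = 1.2 l_c t F_u ≤ 2.4 d t F_u; upper limit = 2.4 × 0.625 × 0.25 × 65 = 24.38 kips.
Edge bolt: l_c = 1.5 − 0.6875/2 = 1.156 in → 1.2 × 1.156 × 0.25 × 65 = 22.55 → r_n = 22.55 kips.
Interior bolts: l_c = 1.875 − 0.6875 = 1.188 in → 1.2 × 1.188 × 0.25 × 65 = 23.16 → r_n = 23.16 kips.
R_n = 1 × 22.55 + 1 × 23.16 = 45.7 kips.
Design strength φR_n = 0.75 × 45.7 = 34.3 kips.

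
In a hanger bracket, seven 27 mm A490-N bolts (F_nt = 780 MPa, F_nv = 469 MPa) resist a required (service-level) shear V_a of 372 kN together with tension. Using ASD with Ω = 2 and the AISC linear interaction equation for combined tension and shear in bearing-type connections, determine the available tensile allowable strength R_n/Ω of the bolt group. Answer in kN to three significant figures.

1410 kN

A_b = π·27²/4 = 572.6 mm²; f_rv = 372 × 1000 / (7 × 572.6) = 92.82 MPa.
F'_nt = 1.3 F_nt − (Ω F_nt / F_nv) f_rv = 1.3·780 − (2·780/469)·92.82 = 705.3 MPa, capped at F_nt → F'_nt = 705.3 MPa.
R_n = F'_nt · A_b · n = 705.3 × 572.6 × 7 / 1000 = 2827 kN.
Allowable strength R_n/Ω = 2827 / 2 = 1410 kN.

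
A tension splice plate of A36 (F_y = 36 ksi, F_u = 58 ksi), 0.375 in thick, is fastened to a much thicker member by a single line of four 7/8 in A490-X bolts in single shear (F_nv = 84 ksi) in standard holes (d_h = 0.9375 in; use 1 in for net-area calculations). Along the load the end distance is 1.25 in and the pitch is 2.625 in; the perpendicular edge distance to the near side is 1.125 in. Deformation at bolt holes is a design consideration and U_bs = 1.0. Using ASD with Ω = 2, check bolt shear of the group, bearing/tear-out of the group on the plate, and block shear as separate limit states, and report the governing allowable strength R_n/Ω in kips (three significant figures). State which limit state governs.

Bolt shear: A_b = π·0.875²/4 = 0.6013 in²; R_n = 84 × 0.6013 × 4 × 1 = 202 kips → 202 / 2 = 101 kips.
Bearing: edge l_c = 0.7812, r_n = 20.39 kips; interior l_c = 1.688, r_n = 44.04 kips; R_n = 20.39 + 3·44.04 = 152.5 kips → 76.3 kips.
Block shear: A_gv = 3.422, A_nv = 2.109, A_nt = 0.2344 in²; R_n = min(0.6F_uA_nv, 0.6F_yA_gv) + U_bs·F_u·A_nt = 87 kips → 43.5 kips.
Block shear governs: 43.5 kips.

43.5 kips (block shear governs)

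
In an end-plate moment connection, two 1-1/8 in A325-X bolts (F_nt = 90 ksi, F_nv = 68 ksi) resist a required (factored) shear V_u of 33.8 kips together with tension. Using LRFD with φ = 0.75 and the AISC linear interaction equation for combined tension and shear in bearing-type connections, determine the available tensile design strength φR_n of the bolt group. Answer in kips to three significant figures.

130 kips

A_b = π·1.125²/4 = 0.994 in²; f_rv = 33.8 / (2 × 0.994) = 17 ksi.
F'_nt = 1.3 F_nt − (F_nt / φF_nv) f_rv = 1.3·90 − (90/(0.75·68))·17 = 87 ksi, capped at F_nt → F'_nt = 87 ksi.
R_n = F'_nt · A_b · n = 87 × 0.994 × 2 = 173 kips.
Design strength φR_n = 0.75 × 173 = 130 kips.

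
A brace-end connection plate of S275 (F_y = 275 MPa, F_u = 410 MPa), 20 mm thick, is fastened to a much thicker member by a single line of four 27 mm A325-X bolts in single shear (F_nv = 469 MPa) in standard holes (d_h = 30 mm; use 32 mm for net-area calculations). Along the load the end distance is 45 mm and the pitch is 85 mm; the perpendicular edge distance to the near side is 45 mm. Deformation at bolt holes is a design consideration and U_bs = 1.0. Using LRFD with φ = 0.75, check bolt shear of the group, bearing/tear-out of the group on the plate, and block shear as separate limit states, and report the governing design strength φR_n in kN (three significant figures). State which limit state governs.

806 kN (bolt shear governs)

Bolt shear: A_b = π·27²/4 = 572.6 mm²; R_n = 469 × 572.6 × 4 × 1 / 1000 = 1074 kN → 0.75 × 1074 = 806 kN.
Bearing: edge l_c = 30, r_n = 295.2 kN; interior l_c = 55, r_n = 531.4 kN; R_n = 295.2 + 3·531.4 = 1889 kN → 1420 kN.
Block shear: A_gv = 6000, A_nv = 3760, A_nt = 580 mm²; R_n = min(0.6F_uA_nv, 0.6F_yA_gv) + U_bs·F_u·A_nt = 1163 kN → 872 kN.
Bolt shear governs: 806 kN.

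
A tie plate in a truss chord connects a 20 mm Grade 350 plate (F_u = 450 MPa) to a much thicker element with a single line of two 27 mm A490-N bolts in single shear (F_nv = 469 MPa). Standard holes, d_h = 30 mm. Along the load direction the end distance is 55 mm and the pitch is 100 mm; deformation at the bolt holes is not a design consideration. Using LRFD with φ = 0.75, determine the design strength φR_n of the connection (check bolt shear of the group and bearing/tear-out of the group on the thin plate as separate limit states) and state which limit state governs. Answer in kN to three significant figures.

403 kN (bolt shear governs)

Bolt shear: A_b = π·27²/4 = 572.6 mm²; R_n = 469 × 572.6 × 2 × 1 / 1000 = 537.1 kN → 0.75 × 537.1 = 403 kN.
Bearing (1.5 l_c t F_u ≤ 3.0 d t F_u): upper limit = 3.0·27·20·450 / 1000 = 729 kN.
  Edge l_c = 55 − 30/2 = 40 → r_n = 540 kN; interior l_c = 100 − 30 = 70 → r_n = 729 kN.
  R_n,bearing = 1·540 + 1·729 = 1269 kN → 0.75 × 1269 = 952 kN.
Bolt shear governs: 403 kN.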